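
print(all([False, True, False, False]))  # False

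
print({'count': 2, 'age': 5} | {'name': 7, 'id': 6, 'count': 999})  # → {'count': 999, 'age': 5, 'name': 7, 'id': 6}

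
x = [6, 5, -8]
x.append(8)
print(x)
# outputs [6, 5, -8, 8]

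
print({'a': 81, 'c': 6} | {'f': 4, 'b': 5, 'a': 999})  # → {'a': 999, 'c': 6, 'f': 4, 'b': 5}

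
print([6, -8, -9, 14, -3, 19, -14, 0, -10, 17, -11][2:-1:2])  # [-9, -3, -14, -10]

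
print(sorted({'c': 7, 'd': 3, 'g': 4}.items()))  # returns [('c', 7), ('d', 3), ('g', 4)]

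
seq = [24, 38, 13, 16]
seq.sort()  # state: [13, 16, 24, 38]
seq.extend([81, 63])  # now [13, 16, 24, 38, 81, 63]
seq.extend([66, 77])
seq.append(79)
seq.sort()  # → [13, 16, 24, 38, 63, 66, 77, 79, 81]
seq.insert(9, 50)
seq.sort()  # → [13, 16, 24, 38, 50, 63, 66, 77, 79, 81]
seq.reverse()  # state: [81, 79, 77, 66, 63, 50, 38, 24, 16, 13]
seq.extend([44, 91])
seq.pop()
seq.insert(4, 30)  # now [81, 79, 77, 66, 30, 63, 50, 38, 24, 16, 13, 44]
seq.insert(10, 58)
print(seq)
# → [81, 79, 77, 66, 30, 63, 50, 38, 24, 16, 58, 13, 44]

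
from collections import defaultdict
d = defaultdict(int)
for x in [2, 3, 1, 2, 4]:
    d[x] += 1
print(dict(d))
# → {2: 2, 3: 1, 1: 1, 4: 1}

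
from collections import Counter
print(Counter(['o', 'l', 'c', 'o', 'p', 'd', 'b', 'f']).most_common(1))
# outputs [('o', 2)]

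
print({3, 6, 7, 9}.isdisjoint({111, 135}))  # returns True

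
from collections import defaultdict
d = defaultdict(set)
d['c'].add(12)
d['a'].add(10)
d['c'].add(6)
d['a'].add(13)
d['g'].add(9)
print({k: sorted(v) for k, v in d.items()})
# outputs {'c': [6, 12], 'a': [10, 13], 'g': [9]}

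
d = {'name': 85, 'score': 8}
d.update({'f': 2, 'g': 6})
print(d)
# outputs {'name': 85, 'score': 8, 'f': 2, 'g': 6}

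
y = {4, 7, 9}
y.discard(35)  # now {4, 7, 9}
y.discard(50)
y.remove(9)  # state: {4, 7}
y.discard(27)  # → {4, 7}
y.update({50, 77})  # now {4, 7, 50, 77}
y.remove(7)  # {4, 50, 77}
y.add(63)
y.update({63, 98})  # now {4, 50, 63, 77, 98}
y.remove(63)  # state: {4, 50, 77, 98}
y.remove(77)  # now {4, 50, 98}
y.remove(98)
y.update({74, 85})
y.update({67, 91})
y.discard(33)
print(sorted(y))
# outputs [4, 50, 67, 74, 85, 91]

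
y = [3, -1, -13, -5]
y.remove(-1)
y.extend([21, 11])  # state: [3, -13, -5, 21, 11]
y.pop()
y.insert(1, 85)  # [3, 85, -13, -5, 21]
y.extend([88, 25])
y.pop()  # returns 25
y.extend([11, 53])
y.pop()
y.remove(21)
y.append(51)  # [3, 85, -13, -5, 88, 11, 51]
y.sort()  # [-13, -5, 3, 11, 51, 85, 88]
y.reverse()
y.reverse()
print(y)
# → [-13, -5, 3, 11, 51, 85, 88]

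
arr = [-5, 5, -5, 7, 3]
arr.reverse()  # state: [3, 7, -5, 5, -5]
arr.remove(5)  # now [3, 7, -5, -5]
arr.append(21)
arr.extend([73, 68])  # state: [3, 7, -5, -5, 21, 73, 68]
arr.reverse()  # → [68, 73, 21, -5, -5, 7, 3]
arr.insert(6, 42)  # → [68, 73, 21, -5, -5, 7, 42, 3]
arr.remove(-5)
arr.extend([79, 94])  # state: [68, 73, 21, -5, 7, 42, 3, 79, 94]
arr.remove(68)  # [73, 21, -5, 7, 42, 3, 79, 94]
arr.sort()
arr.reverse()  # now [94, 79, 73, 42, 21, 7, 3, -5]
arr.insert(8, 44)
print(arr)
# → [94, 79, 73, 42, 21, 7, 3, -5, 44]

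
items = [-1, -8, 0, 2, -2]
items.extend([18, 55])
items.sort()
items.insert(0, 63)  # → [63, -8, -2, -1, 0, 2, 18, 55]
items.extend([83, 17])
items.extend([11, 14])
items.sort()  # [-8, -2, -1, 0, 2, 11, 14, 17, 18, 55, 63, 83]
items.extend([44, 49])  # [-8, -2, -1, 0, 2, 11, 14, 17, 18, 55, 63, 83, 44, 49]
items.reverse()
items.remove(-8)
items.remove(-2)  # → [49, 44, 83, 63, 55, 18, 17, 14, 11, 2, 0, -1]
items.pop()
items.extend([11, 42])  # [49, 44, 83, 63, 55, 18, 17, 14, 11, 2, 0, 11, 42]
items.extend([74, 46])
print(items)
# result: [49, 44, 83, 63, 55, 18, 17, 14, 11, 2, 0, 11, 42, 74, 46]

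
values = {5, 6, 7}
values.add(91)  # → {5, 6, 7, 91}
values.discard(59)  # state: {5, 6, 7, 91}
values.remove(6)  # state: {5, 7, 91}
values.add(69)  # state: {5, 7, 69, 91}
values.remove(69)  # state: {5, 7, 91}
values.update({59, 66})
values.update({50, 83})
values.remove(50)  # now {5, 7, 59, 66, 83, 91}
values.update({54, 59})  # {5, 7, 54, 59, 66, 83, 91}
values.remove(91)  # {5, 7, 54, 59, 66, 83}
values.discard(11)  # {5, 7, 54, 59, 66, 83}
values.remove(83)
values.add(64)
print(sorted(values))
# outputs [5, 7, 54, 59, 64, 66]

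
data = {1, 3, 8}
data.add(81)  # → {1, 3, 8, 81}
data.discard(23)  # {1, 3, 8, 81}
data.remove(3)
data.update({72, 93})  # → {1, 8, 72, 81, 93}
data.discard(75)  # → {1, 8, 72, 81, 93}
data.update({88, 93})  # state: {1, 8, 72, 81, 88, 93}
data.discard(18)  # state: {1, 8, 72, 81, 88, 93}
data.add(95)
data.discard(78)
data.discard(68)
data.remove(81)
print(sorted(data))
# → [1, 8, 72, 88, 93, 95]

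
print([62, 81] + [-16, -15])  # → [62, 81, -16, -15]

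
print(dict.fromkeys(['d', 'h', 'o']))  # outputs {'d': None, 'h': None, 'o': None}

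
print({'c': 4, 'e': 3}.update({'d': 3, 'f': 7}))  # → None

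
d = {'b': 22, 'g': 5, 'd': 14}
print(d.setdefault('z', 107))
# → 107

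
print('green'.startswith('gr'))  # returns True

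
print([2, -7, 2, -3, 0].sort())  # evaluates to None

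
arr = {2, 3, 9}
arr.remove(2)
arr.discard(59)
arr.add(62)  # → {3, 9, 62}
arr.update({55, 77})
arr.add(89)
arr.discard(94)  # {3, 9, 55, 62, 77, 89}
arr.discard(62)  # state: {3, 9, 55, 77, 89}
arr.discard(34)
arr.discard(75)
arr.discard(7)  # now {3, 9, 55, 77, 89}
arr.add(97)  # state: {3, 9, 55, 77, 89, 97}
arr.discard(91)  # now {3, 9, 55, 77, 89, 97}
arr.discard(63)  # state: {3, 9, 55, 77, 89, 97}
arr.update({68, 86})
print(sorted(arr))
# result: [3, 9, 55, 68, 77, 86, 89, 97]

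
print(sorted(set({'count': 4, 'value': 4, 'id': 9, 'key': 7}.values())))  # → [4, 7, 9]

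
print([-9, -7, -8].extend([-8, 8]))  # None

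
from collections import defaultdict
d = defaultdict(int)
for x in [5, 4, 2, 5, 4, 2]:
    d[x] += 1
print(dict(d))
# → {5: 2, 4: 2, 2: 2}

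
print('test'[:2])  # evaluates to te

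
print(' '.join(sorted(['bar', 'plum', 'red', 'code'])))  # bar code plum red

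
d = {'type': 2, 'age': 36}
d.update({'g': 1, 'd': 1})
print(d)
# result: {'type': 2, 'age': 36, 'g': 1, 'd': 1}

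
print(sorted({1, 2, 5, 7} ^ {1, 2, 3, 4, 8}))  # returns [3, 4, 5, 7, 8]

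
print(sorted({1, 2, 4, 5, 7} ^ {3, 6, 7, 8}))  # [1, 2, 3, 4, 5, 6, 8]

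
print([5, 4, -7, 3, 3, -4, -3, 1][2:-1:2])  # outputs [-7, 3, -3]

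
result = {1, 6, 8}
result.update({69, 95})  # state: {1, 6, 8, 69, 95}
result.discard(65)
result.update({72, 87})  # {1, 6, 8, 69, 72, 87, 95}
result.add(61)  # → {1, 6, 8, 61, 69, 72, 87, 95}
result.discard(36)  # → {1, 6, 8, 61, 69, 72, 87, 95}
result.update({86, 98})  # {1, 6, 8, 61, 69, 72, 86, 87, 95, 98}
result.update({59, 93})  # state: {1, 6, 8, 59, 61, 69, 72, 86, 87, 93, 95, 98}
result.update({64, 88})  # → {1, 6, 8, 59, 61, 64, 69, 72, 86, 87, 88, 93, 95, 98}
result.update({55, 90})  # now {1, 6, 8, 55, 59, 61, 64, 69, 72, 86, 87, 88, 90, 93, 95, 98}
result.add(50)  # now {1, 6, 8, 50, 55, 59, 61, 64, 69, 72, 86, 87, 88, 90, 93, 95, 98}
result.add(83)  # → {1, 6, 8, 50, 55, 59, 61, 64, 69, 72, 83, 86, 87, 88, 90, 93, 95, 98}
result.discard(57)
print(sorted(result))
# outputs [1, 6, 8, 50, 55, 59, 61, 64, 69, 72, 83, 86, 87, 88, 90, 93, 95, 98]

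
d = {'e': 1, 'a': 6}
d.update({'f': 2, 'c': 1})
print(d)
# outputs {'e': 1, 'a': 6, 'f': 2, 'c': 1}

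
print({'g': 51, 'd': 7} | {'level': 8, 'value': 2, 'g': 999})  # {'g': 999, 'd': 7, 'level': 8, 'value': 2}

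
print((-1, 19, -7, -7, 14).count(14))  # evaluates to 1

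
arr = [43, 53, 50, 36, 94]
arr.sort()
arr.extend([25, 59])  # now [36, 43, 50, 53, 94, 25, 59]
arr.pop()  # 59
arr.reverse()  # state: [25, 94, 53, 50, 43, 36]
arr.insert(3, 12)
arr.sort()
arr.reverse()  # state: [94, 53, 50, 43, 36, 25, 12]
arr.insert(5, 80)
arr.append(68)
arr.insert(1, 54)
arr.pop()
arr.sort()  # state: [12, 25, 36, 43, 50, 53, 54, 80, 94]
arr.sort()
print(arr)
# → [12, 25, 36, 43, 50, 53, 54, 80, 94]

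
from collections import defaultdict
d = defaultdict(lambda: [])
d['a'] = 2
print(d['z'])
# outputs []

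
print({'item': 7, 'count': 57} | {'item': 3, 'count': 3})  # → {'item': 3, 'count': 3}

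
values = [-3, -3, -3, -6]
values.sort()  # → [-6, -3, -3, -3]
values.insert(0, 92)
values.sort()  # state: [-6, -3, -3, -3, 92]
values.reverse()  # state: [92, -3, -3, -3, -6]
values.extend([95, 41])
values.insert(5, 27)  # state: [92, -3, -3, -3, -6, 27, 95, 41]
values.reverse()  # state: [41, 95, 27, -6, -3, -3, -3, 92]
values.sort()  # [-6, -3, -3, -3, 27, 41, 92, 95]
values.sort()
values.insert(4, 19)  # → [-6, -3, -3, -3, 19, 27, 41, 92, 95]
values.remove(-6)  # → [-3, -3, -3, 19, 27, 41, 92, 95]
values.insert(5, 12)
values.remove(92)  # [-3, -3, -3, 19, 27, 12, 41, 95]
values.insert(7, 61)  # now [-3, -3, -3, 19, 27, 12, 41, 61, 95]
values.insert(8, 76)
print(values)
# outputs [-3, -3, -3, 19, 27, 12, 41, 61, 76, 95]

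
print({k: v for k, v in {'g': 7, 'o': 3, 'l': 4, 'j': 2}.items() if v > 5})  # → {'g': 7}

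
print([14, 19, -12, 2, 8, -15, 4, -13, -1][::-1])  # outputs [-1, -13, 4, -15, 8, 2, -12, 19, 14]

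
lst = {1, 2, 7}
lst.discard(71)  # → {1, 2, 7}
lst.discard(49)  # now {1, 2, 7}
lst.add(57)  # {1, 2, 7, 57}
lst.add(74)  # {1, 2, 7, 57, 74}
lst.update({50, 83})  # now {1, 2, 7, 50, 57, 74, 83}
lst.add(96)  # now {1, 2, 7, 50, 57, 74, 83, 96}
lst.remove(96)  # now {1, 2, 7, 50, 57, 74, 83}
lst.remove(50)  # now {1, 2, 7, 57, 74, 83}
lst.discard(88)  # {1, 2, 7, 57, 74, 83}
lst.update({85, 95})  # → {1, 2, 7, 57, 74, 83, 85, 95}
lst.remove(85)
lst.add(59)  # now {1, 2, 7, 57, 59, 74, 83, 95}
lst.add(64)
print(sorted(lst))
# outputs [1, 2, 7, 57, 59, 64, 74, 83, 95]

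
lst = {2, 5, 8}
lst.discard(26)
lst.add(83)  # {2, 5, 8, 83}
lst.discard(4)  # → {2, 5, 8, 83}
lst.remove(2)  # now {5, 8, 83}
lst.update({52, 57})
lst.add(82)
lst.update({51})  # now {5, 8, 51, 52, 57, 82, 83}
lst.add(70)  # {5, 8, 51, 52, 57, 70, 82, 83}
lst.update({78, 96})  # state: {5, 8, 51, 52, 57, 70, 78, 82, 83, 96}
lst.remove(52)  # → {5, 8, 51, 57, 70, 78, 82, 83, 96}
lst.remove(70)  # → {5, 8, 51, 57, 78, 82, 83, 96}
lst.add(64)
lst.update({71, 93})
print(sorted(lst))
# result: [5, 8, 51, 57, 64, 71, 78, 82, 83, 93, 96]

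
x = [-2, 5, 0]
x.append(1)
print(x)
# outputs [-2, 5, 0, 1]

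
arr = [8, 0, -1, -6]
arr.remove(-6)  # [8, 0, -1]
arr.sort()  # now [-1, 0, 8]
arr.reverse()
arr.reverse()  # [-1, 0, 8]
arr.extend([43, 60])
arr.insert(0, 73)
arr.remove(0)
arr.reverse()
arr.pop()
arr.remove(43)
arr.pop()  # -1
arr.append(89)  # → [60, 8, 89]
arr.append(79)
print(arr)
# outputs [60, 8, 89, 79]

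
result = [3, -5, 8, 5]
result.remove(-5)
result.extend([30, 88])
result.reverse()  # [88, 30, 5, 8, 3]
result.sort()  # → [3, 5, 8, 30, 88]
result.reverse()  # [88, 30, 8, 5, 3]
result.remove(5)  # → [88, 30, 8, 3]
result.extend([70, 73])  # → [88, 30, 8, 3, 70, 73]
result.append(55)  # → [88, 30, 8, 3, 70, 73, 55]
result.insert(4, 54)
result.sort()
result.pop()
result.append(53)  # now [3, 8, 30, 54, 55, 70, 73, 53]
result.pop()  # 53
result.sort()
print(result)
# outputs [3, 8, 30, 54, 55, 70, 73]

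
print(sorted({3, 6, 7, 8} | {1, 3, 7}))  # [1, 3, 6, 7, 8]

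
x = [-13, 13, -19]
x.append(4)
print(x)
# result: [-13, 13, -19, 4]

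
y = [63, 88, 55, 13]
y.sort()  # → [13, 55, 63, 88]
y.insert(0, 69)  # [69, 13, 55, 63, 88]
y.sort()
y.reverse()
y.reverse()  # [13, 55, 63, 69, 88]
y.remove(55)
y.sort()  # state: [13, 63, 69, 88]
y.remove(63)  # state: [13, 69, 88]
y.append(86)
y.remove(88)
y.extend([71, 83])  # [13, 69, 86, 71, 83]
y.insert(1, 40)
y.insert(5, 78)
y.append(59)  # [13, 40, 69, 86, 71, 78, 83, 59]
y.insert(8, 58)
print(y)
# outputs [13, 40, 69, 86, 71, 78, 83, 59, 58]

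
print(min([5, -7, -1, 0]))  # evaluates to -7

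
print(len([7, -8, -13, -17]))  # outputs 4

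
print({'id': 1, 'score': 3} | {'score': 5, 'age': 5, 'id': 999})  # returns {'id': 999, 'score': 5, 'age': 5}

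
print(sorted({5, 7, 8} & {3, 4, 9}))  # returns []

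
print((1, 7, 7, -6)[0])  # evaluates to 1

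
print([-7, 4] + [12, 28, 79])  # [-7, 4, 12, 28, 79]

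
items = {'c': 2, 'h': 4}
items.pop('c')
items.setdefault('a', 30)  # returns 30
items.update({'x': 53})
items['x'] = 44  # {'h': 4, 'a': 30, 'x': 44}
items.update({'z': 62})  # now {'h': 4, 'a': 30, 'x': 44, 'z': 62}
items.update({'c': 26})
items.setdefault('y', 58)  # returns 58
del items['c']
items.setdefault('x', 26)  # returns 44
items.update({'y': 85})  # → {'h': 4, 'a': 30, 'x': 44, 'z': 62, 'y': 85}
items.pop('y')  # 85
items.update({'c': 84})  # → {'h': 4, 'a': 30, 'x': 44, 'z': 62, 'c': 84}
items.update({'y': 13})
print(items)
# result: {'h': 4, 'a': 30, 'x': 44, 'z': 62, 'c': 84, 'y': 13}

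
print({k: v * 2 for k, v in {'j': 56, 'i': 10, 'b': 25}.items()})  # {'j': 112, 'i': 20, 'b': 50}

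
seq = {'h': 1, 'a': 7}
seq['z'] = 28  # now {'h': 1, 'a': 7, 'z': 28}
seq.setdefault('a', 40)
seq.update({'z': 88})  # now {'h': 1, 'a': 7, 'z': 88}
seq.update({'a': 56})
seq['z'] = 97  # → {'h': 1, 'a': 56, 'z': 97}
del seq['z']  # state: {'h': 1, 'a': 56}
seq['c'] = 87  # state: {'h': 1, 'a': 56, 'c': 87}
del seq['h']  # {'a': 56, 'c': 87}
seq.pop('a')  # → 56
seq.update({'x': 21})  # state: {'c': 87, 'x': 21}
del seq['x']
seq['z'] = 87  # {'c': 87, 'z': 87}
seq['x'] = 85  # {'c': 87, 'z': 87, 'x': 85}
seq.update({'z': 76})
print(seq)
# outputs {'c': 87, 'z': 76, 'x': 85}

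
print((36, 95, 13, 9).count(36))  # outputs 1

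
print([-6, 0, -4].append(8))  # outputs None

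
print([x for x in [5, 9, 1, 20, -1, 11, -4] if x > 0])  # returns [5, 9, 1, 20, 11]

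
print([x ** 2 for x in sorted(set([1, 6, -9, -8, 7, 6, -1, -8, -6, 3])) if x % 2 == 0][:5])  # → [64, 36, 36]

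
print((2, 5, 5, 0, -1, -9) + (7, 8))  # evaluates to (2, 5, 5, 0, -1, -9, 7, 8)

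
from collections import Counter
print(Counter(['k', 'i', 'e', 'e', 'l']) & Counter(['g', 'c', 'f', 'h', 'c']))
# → Counter()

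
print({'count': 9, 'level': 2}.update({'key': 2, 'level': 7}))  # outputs None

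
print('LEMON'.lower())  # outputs lemon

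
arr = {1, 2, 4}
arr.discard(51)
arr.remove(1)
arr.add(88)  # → {2, 4, 88}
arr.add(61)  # {2, 4, 61, 88}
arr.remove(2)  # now {4, 61, 88}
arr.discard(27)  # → {4, 61, 88}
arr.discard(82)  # {4, 61, 88}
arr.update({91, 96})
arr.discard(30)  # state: {4, 61, 88, 91, 96}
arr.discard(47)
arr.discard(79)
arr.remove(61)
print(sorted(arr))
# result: [4, 88, 91, 96]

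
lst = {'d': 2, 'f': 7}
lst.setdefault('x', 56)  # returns 56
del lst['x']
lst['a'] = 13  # {'d': 2, 'f': 7, 'a': 13}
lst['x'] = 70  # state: {'d': 2, 'f': 7, 'a': 13, 'x': 70}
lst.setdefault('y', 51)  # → 51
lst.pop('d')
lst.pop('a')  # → 13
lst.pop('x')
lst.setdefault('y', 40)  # 51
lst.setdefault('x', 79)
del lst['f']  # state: {'y': 51, 'x': 79}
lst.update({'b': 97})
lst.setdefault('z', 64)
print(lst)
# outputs {'y': 51, 'x': 79, 'b': 97, 'z': 64}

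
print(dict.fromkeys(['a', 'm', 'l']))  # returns {'a': None, 'm': None, 'l': None}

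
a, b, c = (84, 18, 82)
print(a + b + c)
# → 184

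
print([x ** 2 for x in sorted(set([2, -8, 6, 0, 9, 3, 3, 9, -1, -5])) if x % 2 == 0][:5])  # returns [64, 0, 4, 36]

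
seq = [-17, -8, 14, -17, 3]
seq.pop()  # 3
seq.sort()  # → [-17, -17, -8, 14]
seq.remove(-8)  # [-17, -17, 14]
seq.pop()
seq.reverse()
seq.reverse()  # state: [-17, -17]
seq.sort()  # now [-17, -17]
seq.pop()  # -17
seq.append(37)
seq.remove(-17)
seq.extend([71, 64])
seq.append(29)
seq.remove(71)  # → [37, 64, 29]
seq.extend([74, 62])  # [37, 64, 29, 74, 62]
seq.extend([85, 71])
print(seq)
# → [37, 64, 29, 74, 62, 85, 71]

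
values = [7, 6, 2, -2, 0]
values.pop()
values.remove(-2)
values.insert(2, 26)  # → [7, 6, 26, 2]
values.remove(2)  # [7, 6, 26]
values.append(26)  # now [7, 6, 26, 26]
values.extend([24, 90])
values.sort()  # [6, 7, 24, 26, 26, 90]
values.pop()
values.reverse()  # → [26, 26, 24, 7, 6]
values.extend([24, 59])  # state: [26, 26, 24, 7, 6, 24, 59]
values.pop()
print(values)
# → [26, 26, 24, 7, 6, 24]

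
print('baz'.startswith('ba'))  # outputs True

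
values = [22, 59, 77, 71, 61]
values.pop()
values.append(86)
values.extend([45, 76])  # [22, 59, 77, 71, 86, 45, 76]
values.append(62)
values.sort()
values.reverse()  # [86, 77, 76, 71, 62, 59, 45, 22]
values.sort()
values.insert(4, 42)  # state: [22, 45, 59, 62, 42, 71, 76, 77, 86]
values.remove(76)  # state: [22, 45, 59, 62, 42, 71, 77, 86]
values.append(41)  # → [22, 45, 59, 62, 42, 71, 77, 86, 41]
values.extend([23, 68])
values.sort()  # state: [22, 23, 41, 42, 45, 59, 62, 68, 71, 77, 86]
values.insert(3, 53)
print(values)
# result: [22, 23, 41, 53, 42, 45, 59, 62, 68, 71, 77, 86]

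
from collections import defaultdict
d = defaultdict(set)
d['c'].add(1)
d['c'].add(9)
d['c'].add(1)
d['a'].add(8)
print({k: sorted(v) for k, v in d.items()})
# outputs {'c': [1, 9], 'a': [8]}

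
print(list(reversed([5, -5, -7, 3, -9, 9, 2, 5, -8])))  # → [-8, 5, 2, 9, -9, 3, -7, -5, 5]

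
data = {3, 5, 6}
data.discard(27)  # {3, 5, 6}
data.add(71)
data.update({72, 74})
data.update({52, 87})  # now {3, 5, 6, 52, 71, 72, 74, 87}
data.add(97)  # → {3, 5, 6, 52, 71, 72, 74, 87, 97}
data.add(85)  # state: {3, 5, 6, 52, 71, 72, 74, 85, 87, 97}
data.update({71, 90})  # {3, 5, 6, 52, 71, 72, 74, 85, 87, 90, 97}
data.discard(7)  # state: {3, 5, 6, 52, 71, 72, 74, 85, 87, 90, 97}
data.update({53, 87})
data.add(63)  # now {3, 5, 6, 52, 53, 63, 71, 72, 74, 85, 87, 90, 97}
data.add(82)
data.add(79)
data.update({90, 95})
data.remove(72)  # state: {3, 5, 6, 52, 53, 63, 71, 74, 79, 82, 85, 87, 90, 95, 97}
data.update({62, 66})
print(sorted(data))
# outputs [3, 5, 6, 52, 53, 62, 63, 66, 71, 74, 79, 82, 85, 87, 90, 95, 97]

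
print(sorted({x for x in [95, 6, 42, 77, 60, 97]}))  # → [6, 42, 60, 77, 95, 97]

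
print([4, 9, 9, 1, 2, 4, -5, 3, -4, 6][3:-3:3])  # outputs [1, -5]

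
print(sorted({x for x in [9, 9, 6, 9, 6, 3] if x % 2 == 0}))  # [6]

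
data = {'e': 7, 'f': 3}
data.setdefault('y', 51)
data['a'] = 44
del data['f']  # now {'e': 7, 'y': 51, 'a': 44}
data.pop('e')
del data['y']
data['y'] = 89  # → {'a': 44, 'y': 89}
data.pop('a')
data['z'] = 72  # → {'y': 89, 'z': 72}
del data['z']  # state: {'y': 89}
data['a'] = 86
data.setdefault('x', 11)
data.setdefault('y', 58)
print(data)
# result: {'y': 89, 'a': 86, 'x': 11}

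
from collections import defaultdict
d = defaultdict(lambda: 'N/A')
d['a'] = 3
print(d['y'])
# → N/A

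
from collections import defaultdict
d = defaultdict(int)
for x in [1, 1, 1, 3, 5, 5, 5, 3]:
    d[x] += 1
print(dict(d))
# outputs {1: 3, 3: 2, 5: 3}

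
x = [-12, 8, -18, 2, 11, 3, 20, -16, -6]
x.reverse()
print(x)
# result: [-6, -16, 20, 3, 11, 2, -18, 8, -12]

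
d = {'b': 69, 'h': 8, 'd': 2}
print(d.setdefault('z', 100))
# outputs 100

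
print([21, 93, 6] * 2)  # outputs [21, 93, 6, 21, 93, 6]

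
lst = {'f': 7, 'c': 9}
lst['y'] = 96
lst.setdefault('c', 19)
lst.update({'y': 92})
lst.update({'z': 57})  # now {'f': 7, 'c': 9, 'y': 92, 'z': 57}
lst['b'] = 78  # {'f': 7, 'c': 9, 'y': 92, 'z': 57, 'b': 78}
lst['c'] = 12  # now {'f': 7, 'c': 12, 'y': 92, 'z': 57, 'b': 78}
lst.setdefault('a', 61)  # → 61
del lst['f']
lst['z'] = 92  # {'c': 12, 'y': 92, 'z': 92, 'b': 78, 'a': 61}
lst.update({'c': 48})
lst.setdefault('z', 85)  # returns 92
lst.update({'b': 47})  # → {'c': 48, 'y': 92, 'z': 92, 'b': 47, 'a': 61}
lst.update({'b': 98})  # {'c': 48, 'y': 92, 'z': 92, 'b': 98, 'a': 61}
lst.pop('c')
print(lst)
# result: {'y': 92, 'z': 92, 'b': 98, 'a': 61}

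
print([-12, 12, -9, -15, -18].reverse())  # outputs None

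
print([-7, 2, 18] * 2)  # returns [-7, 2, 18, -7, 2, 18]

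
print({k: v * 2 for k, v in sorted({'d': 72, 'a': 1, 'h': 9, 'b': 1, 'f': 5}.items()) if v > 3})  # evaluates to {'d': 144, 'f': 10, 'h': 18}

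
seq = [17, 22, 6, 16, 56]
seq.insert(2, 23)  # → [17, 22, 23, 6, 16, 56]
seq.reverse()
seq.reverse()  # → [17, 22, 23, 6, 16, 56]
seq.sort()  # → [6, 16, 17, 22, 23, 56]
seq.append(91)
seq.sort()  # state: [6, 16, 17, 22, 23, 56, 91]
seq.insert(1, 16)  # [6, 16, 16, 17, 22, 23, 56, 91]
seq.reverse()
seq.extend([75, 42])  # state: [91, 56, 23, 22, 17, 16, 16, 6, 75, 42]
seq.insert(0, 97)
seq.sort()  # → [6, 16, 16, 17, 22, 23, 42, 56, 75, 91, 97]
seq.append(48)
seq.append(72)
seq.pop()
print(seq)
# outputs [6, 16, 16, 17, 22, 23, 42, 56, 75, 91, 97, 48]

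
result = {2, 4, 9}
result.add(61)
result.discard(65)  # {2, 4, 9, 61}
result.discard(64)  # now {2, 4, 9, 61}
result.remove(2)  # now {4, 9, 61}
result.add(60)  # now {4, 9, 60, 61}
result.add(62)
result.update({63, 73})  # {4, 9, 60, 61, 62, 63, 73}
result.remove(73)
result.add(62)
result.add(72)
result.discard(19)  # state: {4, 9, 60, 61, 62, 63, 72}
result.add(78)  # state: {4, 9, 60, 61, 62, 63, 72, 78}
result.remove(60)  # {4, 9, 61, 62, 63, 72, 78}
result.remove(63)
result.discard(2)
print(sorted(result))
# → [4, 9, 61, 62, 72, 78]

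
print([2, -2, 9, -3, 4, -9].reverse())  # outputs None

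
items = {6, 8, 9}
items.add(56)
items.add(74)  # {6, 8, 9, 56, 74}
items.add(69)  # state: {6, 8, 9, 56, 69, 74}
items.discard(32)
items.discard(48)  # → {6, 8, 9, 56, 69, 74}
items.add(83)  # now {6, 8, 9, 56, 69, 74, 83}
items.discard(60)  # {6, 8, 9, 56, 69, 74, 83}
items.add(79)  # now {6, 8, 9, 56, 69, 74, 79, 83}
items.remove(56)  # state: {6, 8, 9, 69, 74, 79, 83}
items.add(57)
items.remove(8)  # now {6, 9, 57, 69, 74, 79, 83}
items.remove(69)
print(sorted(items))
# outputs [6, 9, 57, 74, 79, 83]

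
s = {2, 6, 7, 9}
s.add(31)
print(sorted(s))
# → [2, 6, 7, 9, 31]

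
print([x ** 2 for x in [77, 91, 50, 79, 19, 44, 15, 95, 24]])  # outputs [5929, 8281, 2500, 6241, 361, 1936, 225, 9025, 576]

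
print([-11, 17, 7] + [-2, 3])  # [-11, 17, 7, -2, 3]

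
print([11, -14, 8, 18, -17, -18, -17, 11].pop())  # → 11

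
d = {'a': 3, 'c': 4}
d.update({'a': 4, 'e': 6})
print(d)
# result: {'a': 4, 'c': 4, 'e': 6}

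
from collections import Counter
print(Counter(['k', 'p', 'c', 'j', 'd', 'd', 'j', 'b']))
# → Counter({'j': 2, 'd': 2, 'k': 1, 'p': 1, 'c': 1, 'b': 1})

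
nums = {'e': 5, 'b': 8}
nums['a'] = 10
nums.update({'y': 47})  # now {'e': 5, 'b': 8, 'a': 10, 'y': 47}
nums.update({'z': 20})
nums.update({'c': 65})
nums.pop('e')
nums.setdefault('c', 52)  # 65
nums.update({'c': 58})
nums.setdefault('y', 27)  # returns 47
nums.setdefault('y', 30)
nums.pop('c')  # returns 58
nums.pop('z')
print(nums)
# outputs {'b': 8, 'a': 10, 'y': 47}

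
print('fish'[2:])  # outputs sh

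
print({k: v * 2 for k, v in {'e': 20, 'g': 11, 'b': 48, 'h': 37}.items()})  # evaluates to {'e': 40, 'g': 22, 'b': 96, 'h': 74}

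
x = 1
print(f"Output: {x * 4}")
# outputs Output: 4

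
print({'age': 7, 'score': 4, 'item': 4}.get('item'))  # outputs 4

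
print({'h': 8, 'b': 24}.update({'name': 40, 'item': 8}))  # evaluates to None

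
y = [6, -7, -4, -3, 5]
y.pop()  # 5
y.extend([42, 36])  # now [6, -7, -4, -3, 42, 36]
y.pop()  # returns 36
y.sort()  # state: [-7, -4, -3, 6, 42]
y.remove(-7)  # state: [-4, -3, 6, 42]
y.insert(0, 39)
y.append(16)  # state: [39, -4, -3, 6, 42, 16]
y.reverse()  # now [16, 42, 6, -3, -4, 39]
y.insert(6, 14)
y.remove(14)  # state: [16, 42, 6, -3, -4, 39]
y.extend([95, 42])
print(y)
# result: [16, 42, 6, -3, -4, 39, 95, 42]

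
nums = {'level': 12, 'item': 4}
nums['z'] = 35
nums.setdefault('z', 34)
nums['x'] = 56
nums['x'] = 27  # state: {'level': 12, 'item': 4, 'z': 35, 'x': 27}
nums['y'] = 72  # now {'level': 12, 'item': 4, 'z': 35, 'x': 27, 'y': 72}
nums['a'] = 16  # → {'level': 12, 'item': 4, 'z': 35, 'x': 27, 'y': 72, 'a': 16}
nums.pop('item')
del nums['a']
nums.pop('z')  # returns 35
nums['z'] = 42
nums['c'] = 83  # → {'level': 12, 'x': 27, 'y': 72, 'z': 42, 'c': 83}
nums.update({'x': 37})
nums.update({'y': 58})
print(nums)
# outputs {'level': 12, 'x': 37, 'y': 58, 'z': 42, 'c': 83}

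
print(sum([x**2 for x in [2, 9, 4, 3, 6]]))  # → 146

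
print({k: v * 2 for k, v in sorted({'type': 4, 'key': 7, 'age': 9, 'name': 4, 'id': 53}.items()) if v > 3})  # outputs {'age': 18, 'id': 106, 'key': 14, 'name': 8, 'type': 8}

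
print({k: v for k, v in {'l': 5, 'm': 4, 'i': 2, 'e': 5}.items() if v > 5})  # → {}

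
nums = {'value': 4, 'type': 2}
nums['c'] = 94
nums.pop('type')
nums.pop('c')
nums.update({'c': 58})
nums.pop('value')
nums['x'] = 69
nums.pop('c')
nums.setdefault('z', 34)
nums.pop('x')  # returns 69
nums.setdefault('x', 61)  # 61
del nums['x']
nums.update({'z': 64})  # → {'z': 64}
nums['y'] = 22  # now {'z': 64, 'y': 22}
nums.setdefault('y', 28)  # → 22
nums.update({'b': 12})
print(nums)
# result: {'z': 64, 'y': 22, 'b': 12}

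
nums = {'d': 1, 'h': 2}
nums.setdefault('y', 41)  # 41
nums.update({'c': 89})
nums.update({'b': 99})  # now {'d': 1, 'h': 2, 'y': 41, 'c': 89, 'b': 99}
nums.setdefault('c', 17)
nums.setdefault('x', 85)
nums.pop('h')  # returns 2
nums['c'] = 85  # {'d': 1, 'y': 41, 'c': 85, 'b': 99, 'x': 85}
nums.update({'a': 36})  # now {'d': 1, 'y': 41, 'c': 85, 'b': 99, 'x': 85, 'a': 36}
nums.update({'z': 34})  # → {'d': 1, 'y': 41, 'c': 85, 'b': 99, 'x': 85, 'a': 36, 'z': 34}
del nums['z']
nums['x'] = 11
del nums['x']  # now {'d': 1, 'y': 41, 'c': 85, 'b': 99, 'a': 36}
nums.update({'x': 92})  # {'d': 1, 'y': 41, 'c': 85, 'b': 99, 'a': 36, 'x': 92}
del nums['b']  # {'d': 1, 'y': 41, 'c': 85, 'a': 36, 'x': 92}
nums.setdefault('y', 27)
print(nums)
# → {'d': 1, 'y': 41, 'c': 85, 'a': 36, 'x': 92}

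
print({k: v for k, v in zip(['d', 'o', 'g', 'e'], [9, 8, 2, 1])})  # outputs {'d': 9, 'o': 8, 'g': 2, 'e': 1}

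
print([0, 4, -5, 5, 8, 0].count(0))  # 2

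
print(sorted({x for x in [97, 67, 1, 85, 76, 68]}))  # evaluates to [1, 67, 68, 76, 85, 97]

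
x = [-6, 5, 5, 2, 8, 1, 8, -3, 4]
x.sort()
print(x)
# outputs [-6, -3, 1, 2, 4, 5, 5, 8, 8]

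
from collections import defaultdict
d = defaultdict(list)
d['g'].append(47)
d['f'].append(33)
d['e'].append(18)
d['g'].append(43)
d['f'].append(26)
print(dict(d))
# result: {'g': [47, 43], 'f': [33, 26], 'e': [18]}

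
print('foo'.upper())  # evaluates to FOO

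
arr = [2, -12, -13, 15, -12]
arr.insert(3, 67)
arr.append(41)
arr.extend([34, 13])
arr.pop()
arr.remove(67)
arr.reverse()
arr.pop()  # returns 2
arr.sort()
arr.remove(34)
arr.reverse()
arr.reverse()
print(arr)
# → [-13, -12, -12, 15, 41]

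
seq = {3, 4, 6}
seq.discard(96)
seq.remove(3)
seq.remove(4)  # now {6}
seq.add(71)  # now {6, 71}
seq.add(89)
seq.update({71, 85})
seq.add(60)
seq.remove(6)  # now {60, 71, 85, 89}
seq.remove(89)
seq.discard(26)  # {60, 71, 85}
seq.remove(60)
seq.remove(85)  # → {71}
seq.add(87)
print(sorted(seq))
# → [71, 87]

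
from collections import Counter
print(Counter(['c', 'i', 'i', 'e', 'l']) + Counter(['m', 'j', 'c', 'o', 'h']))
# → Counter({'c': 2, 'i': 2, 'e': 1, 'l': 1, 'm': 1, 'j': 1, 'o': 1, 'h': 1})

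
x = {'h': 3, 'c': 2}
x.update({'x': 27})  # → {'h': 3, 'c': 2, 'x': 27}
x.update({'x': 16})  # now {'h': 3, 'c': 2, 'x': 16}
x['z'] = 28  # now {'h': 3, 'c': 2, 'x': 16, 'z': 28}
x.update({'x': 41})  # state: {'h': 3, 'c': 2, 'x': 41, 'z': 28}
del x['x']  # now {'h': 3, 'c': 2, 'z': 28}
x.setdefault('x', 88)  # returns 88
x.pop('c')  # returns 2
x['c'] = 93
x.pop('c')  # 93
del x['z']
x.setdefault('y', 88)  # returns 88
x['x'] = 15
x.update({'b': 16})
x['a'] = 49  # {'h': 3, 'x': 15, 'y': 88, 'b': 16, 'a': 49}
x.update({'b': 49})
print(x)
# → {'h': 3, 'x': 15, 'y': 88, 'b': 49, 'a': 49}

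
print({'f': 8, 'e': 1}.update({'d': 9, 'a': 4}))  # None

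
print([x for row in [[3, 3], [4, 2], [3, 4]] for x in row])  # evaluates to [3, 3, 4, 2, 3, 4]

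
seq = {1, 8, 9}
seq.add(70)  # {1, 8, 9, 70}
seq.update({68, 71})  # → {1, 8, 9, 68, 70, 71}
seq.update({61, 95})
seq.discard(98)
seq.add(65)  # {1, 8, 9, 61, 65, 68, 70, 71, 95}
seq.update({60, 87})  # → {1, 8, 9, 60, 61, 65, 68, 70, 71, 87, 95}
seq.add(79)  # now {1, 8, 9, 60, 61, 65, 68, 70, 71, 79, 87, 95}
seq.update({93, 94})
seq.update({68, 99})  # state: {1, 8, 9, 60, 61, 65, 68, 70, 71, 79, 87, 93, 94, 95, 99}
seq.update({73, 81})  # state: {1, 8, 9, 60, 61, 65, 68, 70, 71, 73, 79, 81, 87, 93, 94, 95, 99}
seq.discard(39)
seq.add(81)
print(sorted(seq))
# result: [1, 8, 9, 60, 61, 65, 68, 70, 71, 73, 79, 81, 87, 93, 94, 95, 99]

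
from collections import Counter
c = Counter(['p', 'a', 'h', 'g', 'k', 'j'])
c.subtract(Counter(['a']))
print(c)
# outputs Counter({'p': 1, 'h': 1, 'g': 1, 'k': 1, 'j': 1, 'a': 0})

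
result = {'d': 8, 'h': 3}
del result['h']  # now {'d': 8}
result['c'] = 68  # {'d': 8, 'c': 68}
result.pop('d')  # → 8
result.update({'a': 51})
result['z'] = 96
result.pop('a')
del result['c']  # {'z': 96}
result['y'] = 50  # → {'z': 96, 'y': 50}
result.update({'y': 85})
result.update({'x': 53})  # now {'z': 96, 'y': 85, 'x': 53}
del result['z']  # {'y': 85, 'x': 53}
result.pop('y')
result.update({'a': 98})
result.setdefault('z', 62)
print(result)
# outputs {'x': 53, 'a': 98, 'z': 62}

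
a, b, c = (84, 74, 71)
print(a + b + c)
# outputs 229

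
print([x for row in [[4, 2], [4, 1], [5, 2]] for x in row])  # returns [4, 2, 4, 1, 5, 2]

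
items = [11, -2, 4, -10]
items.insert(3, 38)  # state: [11, -2, 4, 38, -10]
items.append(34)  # [11, -2, 4, 38, -10, 34]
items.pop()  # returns 34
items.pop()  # -10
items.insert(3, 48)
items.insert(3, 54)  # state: [11, -2, 4, 54, 48, 38]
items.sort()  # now [-2, 4, 11, 38, 48, 54]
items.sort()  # [-2, 4, 11, 38, 48, 54]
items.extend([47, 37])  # [-2, 4, 11, 38, 48, 54, 47, 37]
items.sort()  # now [-2, 4, 11, 37, 38, 47, 48, 54]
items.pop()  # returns 54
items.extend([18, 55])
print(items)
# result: [-2, 4, 11, 37, 38, 47, 48, 18, 55]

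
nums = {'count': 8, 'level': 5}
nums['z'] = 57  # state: {'count': 8, 'level': 5, 'z': 57}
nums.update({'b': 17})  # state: {'count': 8, 'level': 5, 'z': 57, 'b': 17}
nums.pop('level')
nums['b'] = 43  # {'count': 8, 'z': 57, 'b': 43}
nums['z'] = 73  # {'count': 8, 'z': 73, 'b': 43}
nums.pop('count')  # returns 8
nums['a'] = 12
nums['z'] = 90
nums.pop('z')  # 90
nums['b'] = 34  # {'b': 34, 'a': 12}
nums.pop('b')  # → 34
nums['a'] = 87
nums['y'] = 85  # {'a': 87, 'y': 85}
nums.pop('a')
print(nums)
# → {'y': 85}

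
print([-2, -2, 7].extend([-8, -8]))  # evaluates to None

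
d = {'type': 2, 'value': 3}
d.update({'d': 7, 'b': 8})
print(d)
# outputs {'type': 2, 'value': 3, 'd': 7, 'b': 8}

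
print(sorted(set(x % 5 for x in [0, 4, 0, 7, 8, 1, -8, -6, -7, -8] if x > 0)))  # [1, 2, 3, 4]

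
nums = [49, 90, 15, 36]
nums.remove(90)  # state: [49, 15, 36]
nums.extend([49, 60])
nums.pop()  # 60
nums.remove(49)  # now [15, 36, 49]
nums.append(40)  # [15, 36, 49, 40]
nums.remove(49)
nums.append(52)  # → [15, 36, 40, 52]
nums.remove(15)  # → [36, 40, 52]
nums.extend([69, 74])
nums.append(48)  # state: [36, 40, 52, 69, 74, 48]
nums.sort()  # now [36, 40, 48, 52, 69, 74]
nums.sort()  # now [36, 40, 48, 52, 69, 74]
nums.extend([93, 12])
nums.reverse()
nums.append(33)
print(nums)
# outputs [12, 93, 74, 69, 52, 48, 40, 36, 33]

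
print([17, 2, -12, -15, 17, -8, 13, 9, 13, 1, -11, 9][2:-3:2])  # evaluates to [-12, 17, 13, 13]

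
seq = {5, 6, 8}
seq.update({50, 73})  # {5, 6, 8, 50, 73}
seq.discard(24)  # {5, 6, 8, 50, 73}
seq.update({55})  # {5, 6, 8, 50, 55, 73}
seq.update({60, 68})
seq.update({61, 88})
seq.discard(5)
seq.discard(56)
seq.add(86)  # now {6, 8, 50, 55, 60, 61, 68, 73, 86, 88}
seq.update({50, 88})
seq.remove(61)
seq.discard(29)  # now {6, 8, 50, 55, 60, 68, 73, 86, 88}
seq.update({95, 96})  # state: {6, 8, 50, 55, 60, 68, 73, 86, 88, 95, 96}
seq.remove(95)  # {6, 8, 50, 55, 60, 68, 73, 86, 88, 96}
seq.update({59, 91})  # {6, 8, 50, 55, 59, 60, 68, 73, 86, 88, 91, 96}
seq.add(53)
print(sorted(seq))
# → [6, 8, 50, 53, 55, 59, 60, 68, 73, 86, 88, 91, 96]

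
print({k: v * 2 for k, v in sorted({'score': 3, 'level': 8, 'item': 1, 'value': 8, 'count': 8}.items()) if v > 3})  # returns {'count': 16, 'level': 16, 'value': 16}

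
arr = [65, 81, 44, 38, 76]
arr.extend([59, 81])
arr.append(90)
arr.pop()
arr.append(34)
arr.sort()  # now [34, 38, 44, 59, 65, 76, 81, 81]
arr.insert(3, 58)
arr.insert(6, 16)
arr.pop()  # 81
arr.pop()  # 81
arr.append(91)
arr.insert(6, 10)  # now [34, 38, 44, 58, 59, 65, 10, 16, 76, 91]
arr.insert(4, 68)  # [34, 38, 44, 58, 68, 59, 65, 10, 16, 76, 91]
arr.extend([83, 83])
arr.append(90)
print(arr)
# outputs [34, 38, 44, 58, 68, 59, 65, 10, 16, 76, 91, 83, 83, 90]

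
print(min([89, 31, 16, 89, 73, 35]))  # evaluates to 16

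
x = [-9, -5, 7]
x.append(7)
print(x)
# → [-9, -5, 7, 7]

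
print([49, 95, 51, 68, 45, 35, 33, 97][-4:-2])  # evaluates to [45, 35]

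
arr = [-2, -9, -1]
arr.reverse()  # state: [-1, -9, -2]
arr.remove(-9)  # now [-1, -2]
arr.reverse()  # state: [-2, -1]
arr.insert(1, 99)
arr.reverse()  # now [-1, 99, -2]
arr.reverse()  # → [-2, 99, -1]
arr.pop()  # -1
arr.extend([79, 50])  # [-2, 99, 79, 50]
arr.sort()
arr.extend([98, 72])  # [-2, 50, 79, 99, 98, 72]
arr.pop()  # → 72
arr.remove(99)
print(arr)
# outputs [-2, 50, 79, 98]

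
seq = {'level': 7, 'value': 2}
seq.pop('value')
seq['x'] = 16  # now {'level': 7, 'x': 16}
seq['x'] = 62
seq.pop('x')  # 62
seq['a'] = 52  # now {'level': 7, 'a': 52}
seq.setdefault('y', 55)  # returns 55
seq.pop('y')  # 55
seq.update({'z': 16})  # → {'level': 7, 'a': 52, 'z': 16}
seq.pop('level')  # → 7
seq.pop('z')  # 16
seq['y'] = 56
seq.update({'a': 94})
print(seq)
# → {'a': 94, 'y': 56}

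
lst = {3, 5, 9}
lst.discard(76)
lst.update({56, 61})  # {3, 5, 9, 56, 61}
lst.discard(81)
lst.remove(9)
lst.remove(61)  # {3, 5, 56}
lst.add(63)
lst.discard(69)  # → {3, 5, 56, 63}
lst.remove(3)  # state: {5, 56, 63}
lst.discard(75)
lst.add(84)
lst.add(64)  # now {5, 56, 63, 64, 84}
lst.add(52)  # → {5, 52, 56, 63, 64, 84}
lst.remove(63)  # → {5, 52, 56, 64, 84}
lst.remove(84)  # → {5, 52, 56, 64}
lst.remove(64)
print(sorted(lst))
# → [5, 52, 56]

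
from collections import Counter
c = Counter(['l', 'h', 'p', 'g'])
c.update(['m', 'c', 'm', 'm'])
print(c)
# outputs Counter({'m': 3, 'l': 1, 'h': 1, 'p': 1, 'g': 1, 'c': 1})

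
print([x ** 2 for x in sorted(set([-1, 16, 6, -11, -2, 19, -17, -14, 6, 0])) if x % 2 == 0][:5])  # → [196, 4, 0, 36, 256]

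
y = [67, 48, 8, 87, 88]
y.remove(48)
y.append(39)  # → [67, 8, 87, 88, 39]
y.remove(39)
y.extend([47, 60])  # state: [67, 8, 87, 88, 47, 60]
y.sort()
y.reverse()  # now [88, 87, 67, 60, 47, 8]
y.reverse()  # [8, 47, 60, 67, 87, 88]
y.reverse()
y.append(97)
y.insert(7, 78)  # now [88, 87, 67, 60, 47, 8, 97, 78]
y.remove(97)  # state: [88, 87, 67, 60, 47, 8, 78]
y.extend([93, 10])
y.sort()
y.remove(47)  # [8, 10, 60, 67, 78, 87, 88, 93]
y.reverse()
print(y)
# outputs [93, 88, 87, 78, 67, 60, 10, 8]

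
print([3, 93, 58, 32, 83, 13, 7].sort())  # None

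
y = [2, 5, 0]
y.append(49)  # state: [2, 5, 0, 49]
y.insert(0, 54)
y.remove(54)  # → [2, 5, 0, 49]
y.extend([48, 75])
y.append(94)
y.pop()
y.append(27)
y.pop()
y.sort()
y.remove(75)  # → [0, 2, 5, 48, 49]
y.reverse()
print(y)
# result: [49, 48, 5, 2, 0]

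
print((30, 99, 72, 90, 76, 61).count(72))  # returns 1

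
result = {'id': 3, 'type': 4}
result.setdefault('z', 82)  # 82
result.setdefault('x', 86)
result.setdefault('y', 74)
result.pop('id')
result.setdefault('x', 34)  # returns 86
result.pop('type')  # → 4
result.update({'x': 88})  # {'z': 82, 'x': 88, 'y': 74}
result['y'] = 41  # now {'z': 82, 'x': 88, 'y': 41}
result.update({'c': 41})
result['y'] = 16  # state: {'z': 82, 'x': 88, 'y': 16, 'c': 41}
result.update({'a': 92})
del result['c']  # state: {'z': 82, 'x': 88, 'y': 16, 'a': 92}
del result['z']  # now {'x': 88, 'y': 16, 'a': 92}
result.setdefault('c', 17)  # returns 17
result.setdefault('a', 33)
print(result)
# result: {'x': 88, 'y': 16, 'a': 92, 'c': 17}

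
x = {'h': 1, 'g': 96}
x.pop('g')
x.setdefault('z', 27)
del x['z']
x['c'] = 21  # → {'h': 1, 'c': 21}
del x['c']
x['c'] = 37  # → {'h': 1, 'c': 37}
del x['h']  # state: {'c': 37}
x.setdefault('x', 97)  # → 97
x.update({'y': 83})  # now {'c': 37, 'x': 97, 'y': 83}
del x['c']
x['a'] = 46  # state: {'x': 97, 'y': 83, 'a': 46}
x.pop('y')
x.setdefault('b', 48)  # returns 48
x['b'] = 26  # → {'x': 97, 'a': 46, 'b': 26}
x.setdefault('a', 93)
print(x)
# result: {'x': 97, 'a': 46, 'b': 26}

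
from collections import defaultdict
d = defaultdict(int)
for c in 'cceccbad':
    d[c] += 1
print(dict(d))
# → {'c': 4, 'e': 1, 'b': 1, 'a': 1, 'd': 1}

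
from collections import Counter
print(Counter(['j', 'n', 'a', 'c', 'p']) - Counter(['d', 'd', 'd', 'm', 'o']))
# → Counter({'j': 1, 'n': 1, 'a': 1, 'c': 1, 'p': 1})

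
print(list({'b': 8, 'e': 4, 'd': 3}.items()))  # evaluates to [('b', 8), ('e', 4), ('d', 3)]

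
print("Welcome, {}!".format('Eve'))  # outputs Welcome, Eve!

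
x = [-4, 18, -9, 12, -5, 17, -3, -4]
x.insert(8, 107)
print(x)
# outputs [-4, 18, -9, 12, -5, 17, -3, -4, 107]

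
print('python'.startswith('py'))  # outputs True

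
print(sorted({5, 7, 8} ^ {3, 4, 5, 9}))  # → [3, 4, 7, 8, 9]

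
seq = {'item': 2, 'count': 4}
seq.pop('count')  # 4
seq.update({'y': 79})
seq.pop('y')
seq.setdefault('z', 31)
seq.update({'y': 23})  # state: {'item': 2, 'z': 31, 'y': 23}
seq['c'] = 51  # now {'item': 2, 'z': 31, 'y': 23, 'c': 51}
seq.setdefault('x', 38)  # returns 38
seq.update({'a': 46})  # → {'item': 2, 'z': 31, 'y': 23, 'c': 51, 'x': 38, 'a': 46}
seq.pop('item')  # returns 2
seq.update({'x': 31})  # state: {'z': 31, 'y': 23, 'c': 51, 'x': 31, 'a': 46}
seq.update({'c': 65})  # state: {'z': 31, 'y': 23, 'c': 65, 'x': 31, 'a': 46}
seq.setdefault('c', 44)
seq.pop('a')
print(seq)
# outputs {'z': 31, 'y': 23, 'c': 65, 'x': 31}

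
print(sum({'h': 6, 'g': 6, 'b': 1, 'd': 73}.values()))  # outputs 86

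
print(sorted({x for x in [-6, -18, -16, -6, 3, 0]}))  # [-18, -16, -6, 0, 3]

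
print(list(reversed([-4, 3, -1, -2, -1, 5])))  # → [5, -1, -2, -1, 3, -4]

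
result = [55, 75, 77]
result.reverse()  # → [77, 75, 55]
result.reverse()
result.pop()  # 77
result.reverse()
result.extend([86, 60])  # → [75, 55, 86, 60]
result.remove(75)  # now [55, 86, 60]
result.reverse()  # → [60, 86, 55]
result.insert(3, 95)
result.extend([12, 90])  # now [60, 86, 55, 95, 12, 90]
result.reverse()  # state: [90, 12, 95, 55, 86, 60]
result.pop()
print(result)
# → [90, 12, 95, 55, 86]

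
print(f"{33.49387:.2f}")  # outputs 33.49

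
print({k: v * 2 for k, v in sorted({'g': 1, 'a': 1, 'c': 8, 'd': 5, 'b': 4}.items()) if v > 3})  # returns {'b': 8, 'c': 16, 'd': 10}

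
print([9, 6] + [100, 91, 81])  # [9, 6, 100, 91, 81]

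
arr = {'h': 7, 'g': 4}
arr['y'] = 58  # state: {'h': 7, 'g': 4, 'y': 58}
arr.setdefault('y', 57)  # 58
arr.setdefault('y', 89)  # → 58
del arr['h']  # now {'g': 4, 'y': 58}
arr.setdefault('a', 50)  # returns 50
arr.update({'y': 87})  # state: {'g': 4, 'y': 87, 'a': 50}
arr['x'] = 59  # {'g': 4, 'y': 87, 'a': 50, 'x': 59}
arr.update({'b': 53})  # {'g': 4, 'y': 87, 'a': 50, 'x': 59, 'b': 53}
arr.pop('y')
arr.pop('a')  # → 50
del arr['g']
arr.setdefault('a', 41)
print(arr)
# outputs {'x': 59, 'b': 53, 'a': 41}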